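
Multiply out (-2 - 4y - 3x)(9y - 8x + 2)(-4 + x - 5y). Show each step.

124y - 96xy + 274y² - 44x - 86x² + 16 - 61xy² + 180y³ - 115x²y + 24x³

(-2 - 4y - 3x)(9y - 8x + 2)(-4 + x - 5y)
= (-18y + 16x - 4 - 36y² + 32xy - 8y - 27xy + 24x² - 6x)(-4 + x - 5y)    [distributive law]
= (-26y + 10x - 4 - 36y² + 5xy + 24x²)(-4 + x - 5y)    [combine like terms]
= 104y - 26xy + 130y² - 40x + 10x² - 50xy + 16 - 4x + 20y + 144y² - 36xy² + 180y³ - 20xy + 5x²y - 25xy² - 96x² + 24x³ - 120x²y    [distributive law]
= 124y - 96xy + 274y² - 44x - 86x² + 16 - 61xy² + 180y³ - 115x²y + 24x³    [combine like terms]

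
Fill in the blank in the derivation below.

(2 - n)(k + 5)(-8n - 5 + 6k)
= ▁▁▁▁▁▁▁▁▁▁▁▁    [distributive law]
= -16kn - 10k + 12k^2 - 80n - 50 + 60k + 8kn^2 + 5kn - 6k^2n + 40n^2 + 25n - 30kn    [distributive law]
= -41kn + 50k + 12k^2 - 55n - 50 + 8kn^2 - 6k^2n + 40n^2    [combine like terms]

By distributive law:

(2k + 10 - kn - 5n)(-8n - 5 + 6k)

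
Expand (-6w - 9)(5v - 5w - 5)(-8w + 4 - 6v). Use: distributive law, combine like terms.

60vw^2 - 210vw + 180v^2w - 240w^3 - 480w^2 - 60w - 450v + 270v^2 + 180

(-6w - 9)(5v - 5w - 5)(-8w + 4 - 6v)
= (-30vw + 30w^2 + 30w - 45v + 45w + 45)(-8w + 4 - 6v)    [distributive law]
= (-30vw + 30w^2 + 75w - 45v + 45)(-8w + 4 - 6v)    [combine like terms]
= 240vw^2 - 120vw + 180v^2w - 240w^3 + 120w^2 - 180vw^2 - 600w^2 + 300w - 450vw + 360vw - 180v + 270v^2 - 360w + 180 - 270v    [distributive law]
= 60vw^2 - 210vw + 180v^2w - 240w^3 - 480w^2 - 60w - 450v + 270v^2 + 180    [combine like terms]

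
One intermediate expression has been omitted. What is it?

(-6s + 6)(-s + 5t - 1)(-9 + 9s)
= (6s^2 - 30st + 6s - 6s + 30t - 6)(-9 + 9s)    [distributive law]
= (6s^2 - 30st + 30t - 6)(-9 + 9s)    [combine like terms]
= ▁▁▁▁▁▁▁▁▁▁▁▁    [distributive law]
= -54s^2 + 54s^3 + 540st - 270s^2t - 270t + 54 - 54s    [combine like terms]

By distributive law:

-54s^2 + 54s^3 + 270st - 270s^2t - 270t + 270st + 54 - 54s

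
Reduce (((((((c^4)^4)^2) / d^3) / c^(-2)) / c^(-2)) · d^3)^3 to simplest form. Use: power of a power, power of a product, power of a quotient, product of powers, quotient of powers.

(((((((c^4)^4)^2) / d^3) / c^(-2)) / c^(-2)) · d^3)^3
= (((((((c^4)^4)^2) / d^3) / c^(-2)) / c^(-2))^3) · ((d^3)^3)    [power of a product]
= (((((((c^4)^4)^2) / d^3) / c^(-2))^3) / ((c^(-2))^3)) · ((d^3)^3)    [power of a quotient]
= (((((((c^4)^4)^2) / d^3)^3) / ((c^(-2))^3)) / ((c^(-2))^3)) · ((d^3)^3)    [power of a quotient]
= (((((((c^4)^4)^2)^3) / ((d^3)^3)) / ((c^(-2))^3)) / ((c^(-2))^3)) · ((d^3)^3)    [power of a quotient]
= ((((((c^4)^4)^6) / ((d^3)^3)) / ((c^(-2))^3)) / ((c^(-2))^3)) · ((d^3)^3)    [power of a power]
= (((((c^4)^24) / ((d^3)^3)) / ((c^(-2))^3)) / ((c^(-2))^3)) · ((d^3)^3)    [power of a power]
= (((c^96 / ((d^3)^3)) / ((c^(-2))^3)) / ((c^(-2))^3)) · ((d^3)^3)    [power of a power]
= (((c^96 / d^9) / ((c^(-2))^3)) / ((c^(-2))^3)) · ((d^3)^3)    [power of a power]
= (((c^96 / d^9) / c^(-6)) / ((c^(-2))^3)) · ((d^3)^3)    [power of a power]
= (((c^96 / d^9) / c^(-6)) / c^(-6)) · ((d^3)^3)    [power of a power]
= (((c^96 / d^9) / c^(-6)) / c^(-6)) · d^9    [power of a power]
= c^108    [quotient of powers; product of powers]

c^108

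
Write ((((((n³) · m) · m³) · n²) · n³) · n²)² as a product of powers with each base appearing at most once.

m⁸n²⁰

((((((n³) · m) · m³) · n²) · n³) · n²)²
= ((((((n³) · m) · m³) · n²) · n³)²) · ((n²)²)    [power of a product]
= ((((((n³) · m) · m³) · n²)²) · ((n³)²)) · ((n²)²)    [power of a product]
= ((((((n³) · m) · m³)²) · ((n²)²)) · ((n³)²)) · ((n²)²)    [power of a product]
= ((((((n³) · m)²) · ((m³)²)) · ((n²)²)) · ((n³)²)) · ((n²)²)    [power of a product]
= ((((((n³)²) · (m²)) · ((m³)²)) · ((n²)²)) · ((n³)²)) · ((n²)²)    [power of a product]
= (((((n⁶) · (m²)) · ((m³)²)) · ((n²)²)) · ((n³)²)) · ((n²)²)    [power of a power]
= ((((n⁶ · m²) · m⁶) · ((n²)²)) · ((n³)²)) · ((n²)²)    [power of a power]
= ((((n⁶ · m²) · m⁶) · n⁴) · ((n³)²)) · ((n²)²)    [power of a power]
= ((((n⁶ · m²) · m⁶) · n⁴) · n⁶) · ((n²)²)    [power of a power]
= ((((n⁶ · m²) · m⁶) · n⁴) · n⁶) · n⁴    [power of a power]
= m⁸n²⁰    [product of powers]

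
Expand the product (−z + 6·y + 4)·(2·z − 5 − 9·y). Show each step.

(−z + 6·y + 4)·(2·z − 5 − 9·y)
= −2·z² + 5·z + 9·y·z + 12·y·z − 30·y − 54·y² + 8·z − 20 − 36·y    [distributive law]
= −2·z² + 13·z + 21·y·z − 66·y − 54·y² − 20    [combine like terms]

−2·z² + 13·z + 21·y·z − 66·y − 54·y² − 20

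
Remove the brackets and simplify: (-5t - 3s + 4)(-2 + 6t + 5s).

(-5t - 3s + 4)(-2 + 6t + 5s)
= 10t - 30t² - 25st + 6s - 18st - 15s² - 8 + 24t + 20s    [distributive law]
= 34t - 30t² - 43st + 26s - 15s² - 8    [combine like terms]

34t - 30t² - 43st + 26s - 15s² - 8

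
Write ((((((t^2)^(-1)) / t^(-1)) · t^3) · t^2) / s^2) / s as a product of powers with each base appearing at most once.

s^(-3)·t^4

((((((t^2)^(-1)) / t^(-1)) · t^3) · t^2) / s^2) / s
= ((((t^(-2) / t^(-1)) · t^3) · t^2) / s^2) / s    [power of a power]
= (((t^(-1) · t^3) · t^2) / s^2) / s    [quotient of powers]
= ((t^2 · t^2) / s^2) / s    [product of powers]
= (t^4 / s^2) / s    [product of powers]
= s^(-3)·t^4    [quotient of powers; product of powers]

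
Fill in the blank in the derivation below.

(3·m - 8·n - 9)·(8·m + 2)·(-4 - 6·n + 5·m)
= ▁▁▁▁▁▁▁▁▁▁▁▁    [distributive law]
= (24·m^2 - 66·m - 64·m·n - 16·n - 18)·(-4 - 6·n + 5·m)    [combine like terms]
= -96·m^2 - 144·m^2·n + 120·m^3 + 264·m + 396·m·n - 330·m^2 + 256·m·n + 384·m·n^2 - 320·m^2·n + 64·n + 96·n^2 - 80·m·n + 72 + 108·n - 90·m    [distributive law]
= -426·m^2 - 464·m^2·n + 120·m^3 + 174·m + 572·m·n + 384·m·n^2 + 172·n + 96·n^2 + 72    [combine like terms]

After distributive law, the bracketed line is:

(24·m^2 + 6·m - 64·m·n - 16·n - 72·m - 18)·(-4 - 6·n + 5·m)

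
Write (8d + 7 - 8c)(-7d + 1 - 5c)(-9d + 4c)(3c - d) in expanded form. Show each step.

(8d + 7 - 8c)(-7d + 1 - 5c)(-9d + 4c)(3c - d)
= (-56d^2 + 8d - 40cd - 49d + 7 - 35c + 56cd - 8c + 40c^2)(-9d + 4c)(3c - d)    [distributive law]
= (-56d^2 - 41d + 16cd + 7 - 43c + 40c^2)(-9d + 4c)(3c - d)    [combine like terms]
= (504d^3 - 224cd^2 + 369d^2 - 164cd - 144cd^2 + 64c^2d - 63d + 28c + 387cd - 172c^2 - 360c^2d + 160c^3)(3c - d)    [distributive law]
= (504d^3 - 368cd^2 + 369d^2 + 223cd - 296c^2d - 63d + 28c - 172c^2 + 160c^3)(3c - d)    [combine like terms]
= 1512cd^3 - 504d^4 - 1104c^2d^2 + 368cd^3 + 1107cd^2 - 369d^3 + 669c^2d - 223cd^2 - 888c^3d + 296c^2d^2 - 189cd + 63d^2 + 84c^2 - 28cd - 516c^3 + 172c^2d + 480c^4 - 160c^3d    [distributive law]
= 1880cd^3 - 504d^4 - 808c^2d^2 + 884cd^2 - 369d^3 + 841c^2d - 1048c^3d - 217cd + 63d^2 + 84c^2 - 516c^3 + 480c^4    [combine like terms]

1880cd^3 - 504d^4 - 808c^2d^2 + 884cd^2 - 369d^3 + 841c^2d - 1048c^3d - 217cd + 63d^2 + 84c^2 - 516c^3 + 480c^4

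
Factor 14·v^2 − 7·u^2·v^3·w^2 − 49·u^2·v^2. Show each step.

14·v^2 − 7·u^2·v^3·w^2 − 49·u^2·v^2
= 7(2·v^2 − u^2·v^3·w^2 − 7·u^2·v^2)    [factor out 7]
= 7·v^2(2 − u^2·v·w^2 − 7·u^2)    [factor out v^2]

7·v^2(2 − u^2·v·w^2 − 7·u^2)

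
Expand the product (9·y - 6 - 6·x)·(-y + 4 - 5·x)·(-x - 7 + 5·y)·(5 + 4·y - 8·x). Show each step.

(9·y - 6 - 6·x)·(-y + 4 - 5·x)·(-x - 7 + 5·y)·(5 + 4·y - 8·x)
= (-9·y^2 + 36·y - 45·x·y + 6·y - 24 + 30·x + 6·x·y - 24·x + 30·x^2)·(-x - 7 + 5·y)·(5 + 4·y - 8·x)    [distributive law]
= (-9·y^2 + 42·y - 39·x·y - 24 + 6·x + 30·x^2)·(-x - 7 + 5·y)·(5 + 4·y - 8·x)    [combine like terms]
= (9·x·y^2 + 63·y^2 - 45·y^3 - 42·x·y - 294·y + 210·y^2 + 39·x^2·y + 273·x·y - 195·x·y^2 + 24·x + 168 - 120·y - 6·x^2 - 42·x + 30·x·y - 30·x^3 - 210·x^2 + 150·x^2·y)·(5 + 4·y - 8·x)    [distributive law]
= (-186·x·y^2 + 273·y^2 - 45·y^3 + 261·x·y - 414·y + 189·x^2·y - 18·x + 168 - 216·x^2 - 30·x^3)·(5 + 4·y - 8·x)    [combine like terms]
= -930·x·y^2 - 744·x·y^3 + 1488·x^2·y^2 + 1365·y^2 + 1092·y^3 - 2184·x·y^2 - 225·y^3 - 180·y^4 + 360·x·y^3 + 1305·x·y + 1044·x·y^2 - 2088·x^2·y - 2070·y - 1656·y^2 + 3312·x·y + 945·x^2·y + 756·x^2·y^2 - 1512·x^3·y - 90·x - 72·x·y + 144·x^2 + 840 + 672·y - 1344·x - 1080·x^2 - 864·x^2·y + 1728·x^3 - 150·x^3 - 120·x^3·y + 240·x^4    [distributive law]
= -2070·x·y^2 - 384·x·y^3 + 2244·x^2·y^2 - 291·y^2 + 867·y^3 - 180·y^4 + 4545·x·y - 2007·x^2·y - 1398·y - 1632·x^3·y - 1434·x - 936·x^2 + 840 + 1578·x^3 + 240·x^4    [combine like terms]

-2070·x·y^2 - 384·x·y^3 + 2244·x^2·y^2 - 291·y^2 + 867·y^3 - 180·y^4 + 4545·x·y - 2007·x^2·y - 1398·y - 1632·x^3·y - 1434·x - 936·x^2 + 840 + 1578·x^3 + 240·x^4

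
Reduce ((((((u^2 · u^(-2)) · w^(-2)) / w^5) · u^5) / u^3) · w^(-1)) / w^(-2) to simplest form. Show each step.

u^2w^(-6)

((((((u^2 · u^(-2)) · w^(-2)) / w^5) · u^5) / u^3) · w^(-1)) / w^(-2)
= (((((u^0 · w^(-2)) / w^5) · u^5) / u^3) · w^(-1)) / w^(-2)    [product of powers]
= u^2w^(-6)    [quotient of powers; product of powers]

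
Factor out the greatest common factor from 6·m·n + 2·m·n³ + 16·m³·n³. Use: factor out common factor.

6·m·n + 2·m·n³ + 16·m³·n³
= 2(3·m·n + m·n³ + 8·m³·n³)    [factor out 2]
= 2·m·n(3 + n² + 8·m²·n²)    [factor out m·n]

2·m·n(3 + n² + 8·m²·n²)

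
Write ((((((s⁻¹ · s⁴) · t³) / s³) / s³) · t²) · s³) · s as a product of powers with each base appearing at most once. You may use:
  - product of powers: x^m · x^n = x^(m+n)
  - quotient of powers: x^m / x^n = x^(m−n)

((((((s⁻¹ · s⁴) · t³) / s³) / s³) · t²) · s³) · s
= (((((s³ · t³) / s³) / s³) · t²) · s³) · s    [product of powers]
= s·t⁵    [quotient of powers; product of powers]

s·t⁵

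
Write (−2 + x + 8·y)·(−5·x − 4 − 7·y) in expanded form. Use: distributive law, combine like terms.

6·x + 8 − 18·y − 5·x² − 47·x·y − 56·y²

(−2 + x + 8·y)·(−5·x − 4 − 7·y)
= 10·x + 8 + 14·y − 5·x² − 4·x − 7·x·y − 40·x·y − 32·y − 56·y²    [distributive law]
= 6·x + 8 − 18·y − 5·x² − 47·x·y − 56·y²    [combine like terms]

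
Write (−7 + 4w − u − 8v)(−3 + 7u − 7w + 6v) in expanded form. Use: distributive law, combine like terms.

21 − 46u + 37w − 18v + 35uw − 28w^2 + 80vw − 7u^2 − 62uv − 48v^2

(−7 + 4w − u − 8v)(−3 + 7u − 7w + 6v)
= 21 − 49u + 49w − 42v − 12w + 28uw − 28w^2 + 24vw + 3u − 7u^2 + 7uw − 6uv + 24v − 56uv + 56vw − 48v^2    [distributive law]
= 21 − 46u + 37w − 18v + 35uw − 28w^2 + 80vw − 7u^2 − 62uv − 48v^2    [combine like terms]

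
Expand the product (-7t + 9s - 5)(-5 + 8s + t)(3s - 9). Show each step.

(-7t + 9s - 5)(-5 + 8s + t)(3s - 9)
= (35t - 56st - 7t² - 45s + 72s² + 9st + 25 - 40s - 5t)(3s - 9)    [distributive law]
= (30t - 47st - 7t² - 85s + 72s² + 25)(3s - 9)    [combine like terms]
= 90st - 270t - 141s²t + 423st - 21st² + 63t² - 255s² + 765s + 216s³ - 648s² + 75s - 225    [distributive law]
= 513st - 270t - 141s²t - 21st² + 63t² - 903s² + 840s + 216s³ - 225    [combine like terms]

513st - 270t - 141s²t - 21st² + 63t² - 903s² + 840s + 216s³ - 225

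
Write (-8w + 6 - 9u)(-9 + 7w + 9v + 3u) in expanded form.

(-8w + 6 - 9u)(-9 + 7w + 9v + 3u)
= 72w - 56w^2 - 72vw - 24uw - 54 + 42w + 54v + 18u + 81u - 63uw - 81uv - 27u^2    [distributive law]
= 114w - 56w^2 - 72vw - 87uw - 54 + 54v + 99u - 81uv - 27u^2    [combine like terms]

114w - 56w^2 - 72vw - 87uw - 54 + 54v + 99u - 81uv - 27u^2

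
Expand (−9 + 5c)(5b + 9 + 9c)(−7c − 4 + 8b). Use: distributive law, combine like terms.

−73bc − 468b − 360b^2 + 711c + 324 + 72c^2 + 185bc^2 + 200b^2c − 315c^3

(−9 + 5c)(5b + 9 + 9c)(−7c − 4 + 8b)
= (−45b − 81 − 81c + 25bc + 45c + 45c^2)(−7c − 4 + 8b)    [distributive law]
= (−45b − 81 − 36c + 25bc + 45c^2)(−7c − 4 + 8b)    [combine like terms]
= 315bc + 180b − 360b^2 + 567c + 324 − 648b + 252c^2 + 144c − 288bc − 175bc^2 − 100bc + 200b^2c − 315c^3 − 180c^2 + 360bc^2    [distributive law]
= −73bc − 468b − 360b^2 + 711c + 324 + 72c^2 + 185bc^2 + 200b^2c − 315c^3    [combine like terms]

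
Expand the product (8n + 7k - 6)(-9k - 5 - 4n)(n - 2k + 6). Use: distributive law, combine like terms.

-36kn² + 137k²n - 549kn - 208n² - 66n - 32n³ + 126k³ - 416k² + 54k + 180

(8n + 7k - 6)(-9k - 5 - 4n)(n - 2k + 6)
= (-72kn - 40n - 32n² - 63k² - 35k - 28kn + 54k + 30 + 24n)(n - 2k + 6)    [distributive law]
= (-100kn - 16n - 32n² - 63k² + 19k + 30)(n - 2k + 6)    [combine like terms]
= -100kn² + 200k²n - 600kn - 16n² + 32kn - 96n - 32n³ + 64kn² - 192n² - 63k²n + 126k³ - 378k² + 19kn - 38k² + 114k + 30n - 60k + 180    [distributive law]
= -36kn² + 137k²n - 549kn - 208n² - 66n - 32n³ + 126k³ - 416k² + 54k + 180    [combine like terms]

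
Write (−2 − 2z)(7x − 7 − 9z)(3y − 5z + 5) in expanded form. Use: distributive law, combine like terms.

−42xy − 70x + 42y + 90z + 70 + 96yz − 70z^2 − 42xyz + 70xz^2 + 54yz^2 − 90z^3

(−2 − 2z)(7x − 7 − 9z)(3y − 5z + 5)
= (−14x + 14 + 18z − 14xz + 14z + 18z^2)(3y − 5z + 5)    [distributive law]
= (−14x + 14 + 32z − 14xz + 18z^2)(3y − 5z + 5)    [combine like terms]
= −42xy + 70xz − 70x + 42y − 70z + 70 + 96yz − 160z^2 + 160z − 42xyz + 70xz^2 − 70xz + 54yz^2 − 90z^3 + 90z^2    [distributive law]
= −42xy − 70x + 42y + 90z + 70 + 96yz − 70z^2 − 42xyz + 70xz^2 + 54yz^2 − 90z^3    [combine like terms]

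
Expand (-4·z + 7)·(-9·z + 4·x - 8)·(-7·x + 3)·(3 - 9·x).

(-4·z + 7)·(-9·z + 4·x - 8)·(-7·x + 3)·(3 - 9·x)
= (36·z² - 16·x·z + 32·z - 63·z + 28·x - 56)·(-7·x + 3)·(3 - 9·x)    [distributive law]
= (36·z² - 16·x·z - 31·z + 28·x - 56)·(-7·x + 3)·(3 - 9·x)    [combine like terms]
= (-252·x·z² + 108·z² + 112·x²·z - 48·x·z + 217·x·z - 93·z - 196·x² + 84·x + 392·x - 168)·(3 - 9·x)    [distributive law]
= (-252·x·z² + 108·z² + 112·x²·z + 169·x·z - 93·z - 196·x² + 476·x - 168)·(3 - 9·x)    [combine like terms]
= -756·x·z² + 2268·x²·z² + 324·z² - 972·x·z² + 336·x²·z - 1008·x³·z + 507·x·z - 1521·x²·z - 279·z + 837·x·z - 588·x² + 1764·x³ + 1428·x - 4284·x² - 504 + 1512·x    [distributive law]
= -1728·x·z² + 2268·x²·z² + 324·z² - 1185·x²·z - 1008·x³·z + 1344·x·z - 279·z - 4872·x² + 1764·x³ + 2940·x - 504    [combine like terms]

-1728·x·z² + 2268·x²·z² + 324·z² - 1185·x²·z - 1008·x³·z + 1344·x·z - 279·z - 4872·x² + 1764·x³ + 2940·x - 504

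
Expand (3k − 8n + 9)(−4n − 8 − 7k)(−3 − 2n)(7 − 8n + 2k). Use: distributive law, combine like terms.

(3k − 8n + 9)(−4n − 8 − 7k)(−3 − 2n)(7 − 8n + 2k)
= (−12kn − 24k − 21k^2 + 32n^2 + 64n + 56kn − 36n − 72 − 63k)(−3 − 2n)(7 − 8n + 2k)    [distributive law]
= (44kn − 87k − 21k^2 + 32n^2 + 28n − 72)(−3 − 2n)(7 − 8n + 2k)    [combine like terms]
= (−132kn − 88kn^2 + 261k + 174kn + 63k^2 + 42k^2n − 96n^2 − 64n^3 − 84n − 56n^2 + 216 + 144n)(7 − 8n + 2k)    [distributive law]
= (42kn − 88kn^2 + 261k + 63k^2 + 42k^2n − 152n^2 − 64n^3 + 60n + 216)(7 − 8n + 2k)    [combine like terms]
= 294kn − 336kn^2 + 84k^2n − 616kn^2 + 704kn^3 − 176k^2n^2 + 1827k − 2088kn + 522k^2 + 441k^2 − 504k^2n + 126k^3 + 294k^2n − 336k^2n^2 + 84k^3n − 1064n^2 + 1216n^3 − 304kn^2 − 448n^3 + 512n^4 − 128kn^3 + 420n − 480n^2 + 120kn + 1512 − 1728n + 432k    [distributive law]
= −1674kn − 1256kn^2 − 126k^2n + 576kn^3 − 512k^2n^2 + 2259k + 963k^2 + 126k^3 + 84k^3n − 1544n^2 + 768n^3 + 512n^4 − 1308n + 1512    [combine like terms]

−1674kn − 1256kn^2 − 126k^2n + 576kn^3 − 512k^2n^2 + 2259k + 963k^2 + 126k^3 + 84k^3n − 1544n^2 + 768n^3 + 512n^4 − 1308n + 1512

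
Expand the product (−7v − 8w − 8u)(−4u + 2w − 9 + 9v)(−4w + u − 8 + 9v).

(−7v − 8w − 8u)(−4u + 2w − 9 + 9v)(−4w + u − 8 + 9v)
= (28uv − 14vw + 63v − 63v^2 + 32uw − 16w^2 + 72w − 72vw + 32u^2 − 16uw + 72u − 72uv)(−4w + u − 8 + 9v)    [distributive law]
= (−44uv − 86vw + 63v − 63v^2 + 16uw − 16w^2 + 72w + 32u^2 + 72u)(−4w + u − 8 + 9v)    [combine like terms]
= 176uvw − 44u^2v + 352uv − 396uv^2 + 344vw^2 − 86uvw + 688vw − 774v^2w − 252vw + 63uv − 504v + 567v^2 + 252v^2w − 63uv^2 + 504v^2 − 567v^3 − 64uw^2 + 16u^2w − 128uw + 144uvw + 64w^3 − 16uw^2 + 128w^2 − 144vw^2 − 288w^2 + 72uw − 576w + 648vw − 128u^2w + 32u^3 − 256u^2 + 288u^2v − 288uw + 72u^2 − 576u + 648uv    [distributive law]
= 234uvw + 244u^2v + 1063uv − 459uv^2 + 200vw^2 + 1084vw − 522v^2w − 504v + 1071v^2 − 567v^3 − 80uw^2 − 112u^2w − 344uw + 64w^3 − 160w^2 − 576w + 32u^3 − 184u^2 − 576u    [combine like terms]

234uvw + 244u^2v + 1063uv − 459uv^2 + 200vw^2 + 1084vw − 522v^2w − 504v + 1071v^2 − 567v^3 − 80uw^2 − 112u^2w − 344uw + 64w^3 − 160w^2 − 576w + 32u^3 − 184u^2 − 576u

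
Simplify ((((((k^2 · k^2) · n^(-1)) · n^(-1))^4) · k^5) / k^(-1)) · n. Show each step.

((((((k^2 · k^2) · n^(-1)) · n^(-1))^4) · k^5) / k^(-1)) · n
= ((((((k^2 · k^2) · n^(-1))^4) · ((n^(-1))^4)) · k^5) / k^(-1)) · n    [power of a product]
= ((((((k^2 · k^2)^4) · ((n^(-1))^4)) · ((n^(-1))^4)) · k^5) / k^(-1)) · n    [power of a product]
= (((((((k^2)^4) · ((k^2)^4)) · ((n^(-1))^4)) · ((n^(-1))^4)) · k^5) / k^(-1)) · n    [power of a product]
= (((((k^8 · ((k^2)^4)) · ((n^(-1))^4)) · ((n^(-1))^4)) · k^5) / k^(-1)) · n    [power of a power]
= (((((k^8 · k^8) · ((n^(-1))^4)) · ((n^(-1))^4)) · k^5) / k^(-1)) · n    [power of a power]
= ((((k^16 · ((n^(-1))^4)) · ((n^(-1))^4)) · k^5) / k^(-1)) · n    [product of powers]
= ((((k^16 · n^(-4)) · ((n^(-1))^4)) · k^5) / k^(-1)) · n    [power of a power]
= ((((k^16 · n^(-4)) · n^(-4)) · k^5) / k^(-1)) · n    [power of a power]
= k^22n^(-7)    [quotient of powers; product of powers]

k^22n^(-7)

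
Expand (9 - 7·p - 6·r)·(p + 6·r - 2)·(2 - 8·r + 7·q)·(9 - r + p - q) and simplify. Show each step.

(9 - 7·p - 6·r)·(p + 6·r - 2)·(2 - 8·r + 7·q)·(9 - r + p - q)
= (9·p + 54·r - 18 - 7·p^2 - 42·p·r + 14·p - 6·p·r - 36·r^2 + 12·r)·(2 - 8·r + 7·q)·(9 - r + p - q)    [distributive law]
= (23·p + 66·r - 18 - 7·p^2 - 48·p·r - 36·r^2)·(2 - 8·r + 7·q)·(9 - r + p - q)    [combine like terms]
= (46·p - 184·p·r + 161·p·q + 132·r - 528·r^2 + 462·q·r - 36 + 144·r - 126·q - 14·p^2 + 56·p^2·r - 49·p^2·q - 96·p·r + 384·p·r^2 - 336·p·q·r - 72·r^2 + 288·r^3 - 252·q·r^2)·(9 - r + p - q)    [distributive law]
= (46·p - 280·p·r + 161·p·q + 276·r - 600·r^2 + 462·q·r - 36 - 126·q - 14·p^2 + 56·p^2·r - 49·p^2·q + 384·p·r^2 - 336·p·q·r + 288·r^3 - 252·q·r^2)·(9 - r + p - q)    [combine like terms]
= 414·p - 46·p·r + 46·p^2 - 46·p·q - 2520·p·r + 280·p·r^2 - 280·p^2·r + 280·p·q·r + 1449·p·q - 161·p·q·r + 161·p^2·q - 161·p·q^2 + 2484·r - 276·r^2 + 276·p·r - 276·q·r - 5400·r^2 + 600·r^3 - 600·p·r^2 + 600·q·r^2 + 4158·q·r - 462·q·r^2 + 462·p·q·r - 462·q^2·r - 324 + 36·r - 36·p + 36·q - 1134·q + 126·q·r - 126·p·q + 126·q^2 - 126·p^2 + 14·p^2·r - 14·p^3 + 14·p^2·q + 504·p^2·r - 56·p^2·r^2 + 56·p^3·r - 56·p^2·q·r - 441·p^2·q + 49·p^2·q·r - 49·p^3·q + 49·p^2·q^2 + 3456·p·r^2 - 384·p·r^3 + 384·p^2·r^2 - 384·p·q·r^2 - 3024·p·q·r + 336·p·q·r^2 - 336·p^2·q·r + 336·p·q^2·r + 2592·r^3 - 288·r^4 + 288·p·r^3 - 288·q·r^3 - 2268·q·r^2 + 252·q·r^3 - 252·p·q·r^2 + 252·q^2·r^2    [distributive law]
= 378·p - 2290·p·r - 80·p^2 + 1277·p·q + 3136·p·r^2 + 238·p^2·r - 2443·p·q·r - 266·p^2·q - 161·p·q^2 + 2520·r - 5676·r^2 + 4008·q·r + 3192·r^3 - 2130·q·r^2 - 462·q^2·r - 324 - 1098·q + 126·q^2 - 14·p^3 + 328·p^2·r^2 + 56·p^3·r - 343·p^2·q·r - 49·p^3·q + 49·p^2·q^2 - 96·p·r^3 - 300·p·q·r^2 + 336·p·q^2·r - 288·r^4 - 36·q·r^3 + 252·q^2·r^2    [combine like terms]

378·p - 2290·p·r - 80·p^2 + 1277·p·q + 3136·p·r^2 + 238·p^2·r - 2443·p·q·r - 266·p^2·q - 161·p·q^2 + 2520·r - 5676·r^2 + 4008·q·r + 3192·r^3 - 2130·q·r^2 - 462·q^2·r - 324 - 1098·q + 126·q^2 - 14·p^3 + 328·p^2·r^2 + 56·p^3·r - 343·p^2·q·r - 49·p^3·q + 49·p^2·q^2 - 96·p·r^3 - 300·p·q·r^2 + 336·p·q^2·r - 288·r^4 - 36·q·r^3 + 252·q^2·r^2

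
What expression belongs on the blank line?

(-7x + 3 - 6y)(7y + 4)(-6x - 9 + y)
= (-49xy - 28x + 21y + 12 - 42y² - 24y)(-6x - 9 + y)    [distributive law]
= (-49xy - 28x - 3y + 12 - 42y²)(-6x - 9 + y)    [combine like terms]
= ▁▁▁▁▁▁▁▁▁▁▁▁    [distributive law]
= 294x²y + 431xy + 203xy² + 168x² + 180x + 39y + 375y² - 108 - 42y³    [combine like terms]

By distributive law:

294x²y + 441xy - 49xy² + 168x² + 252x - 28xy + 18xy + 27y - 3y² - 72x - 108 + 12y + 252xy² + 378y² - 42y³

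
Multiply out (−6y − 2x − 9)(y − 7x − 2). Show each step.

−6y² + 40xy + 3y + 14x² + 67x + 18

(−6y − 2x − 9)(y − 7x − 2)
= −6y² + 42xy + 12y − 2xy + 14x² + 4x − 9y + 63x + 18    [distributive law]
= −6y² + 40xy + 3y + 14x² + 67x + 18    [combine like terms]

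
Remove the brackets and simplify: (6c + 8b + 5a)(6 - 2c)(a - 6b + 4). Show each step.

(6c + 8b + 5a)(6 - 2c)(a - 6b + 4)
= (36c - 12c² + 48b - 16bc + 30a - 10ac)(a - 6b + 4)    [distributive law]
= 36ac - 216bc + 144c - 12ac² + 72bc² - 48c² + 48ab - 288b² + 192b - 16abc + 96b²c - 64bc + 30a² - 180ab + 120a - 10a²c + 60abc - 40ac    [distributive law]
= -4ac - 280bc + 144c - 12ac² + 72bc² - 48c² - 132ab - 288b² + 192b + 44abc + 96b²c + 30a² + 120a - 10a²c    [combine like terms]

-4ac - 280bc + 144c - 12ac² + 72bc² - 48c² - 132ab - 288b² + 192b + 44abc + 96b²c + 30a² + 120a - 10a²c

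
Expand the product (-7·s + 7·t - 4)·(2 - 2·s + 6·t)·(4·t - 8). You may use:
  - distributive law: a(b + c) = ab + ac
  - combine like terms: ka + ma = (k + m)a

(-7·s + 7·t - 4)·(2 - 2·s + 6·t)·(4·t - 8)
= (-14·s + 14·s^2 - 42·s·t + 14·t - 14·s·t + 42·t^2 - 8 + 8·s - 24·t)·(4·t - 8)    [distributive law]
= (-6·s + 14·s^2 - 56·s·t - 10·t + 42·t^2 - 8)·(4·t - 8)    [combine like terms]
= -24·s·t + 48·s + 56·s^2·t - 112·s^2 - 224·s·t^2 + 448·s·t - 40·t^2 + 80·t + 168·t^3 - 336·t^2 - 32·t + 64    [distributive law]
= 424·s·t + 48·s + 56·s^2·t - 112·s^2 - 224·s·t^2 - 376·t^2 + 48·t + 168·t^3 + 64    [combine like terms]

424·s·t + 48·s + 56·s^2·t - 112·s^2 - 224·s·t^2 - 376·t^2 + 48·t + 168·t^3 + 64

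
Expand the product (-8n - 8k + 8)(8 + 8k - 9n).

(-8n - 8k + 8)(8 + 8k - 9n)
= -64n - 64kn + 72n^2 - 64k - 64k^2 + 72kn + 64 + 64k - 72n    [distributive law]
= -136n + 8kn + 72n^2 - 64k^2 + 64    [combine like terms]

-136n + 8kn + 72n^2 - 64k^2 + 64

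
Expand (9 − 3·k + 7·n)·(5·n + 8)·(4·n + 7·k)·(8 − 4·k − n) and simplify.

2944·n^2 − 747·k·n^2 + 716·n^3 + 3232·k·n − 3116·k^2·n + 2304·n + 4032·k − 3360·k^2 − 635·k^2·n^2 − 745·k·n^3 + 420·k^3·n + 672·k^3 − 140·n^4

(9 − 3·k + 7·n)·(5·n + 8)·(4·n + 7·k)·(8 − 4·k − n)
= (45·n + 72 − 15·k·n − 24·k + 35·n^2 + 56·n)·(4·n + 7·k)·(8 − 4·k − n)    [distributive law]
= (101·n + 72 − 15·k·n − 24·k + 35·n^2)·(4·n + 7·k)·(8 − 4·k − n)    [combine like terms]
= (404·n^2 + 707·k·n + 288·n + 504·k − 60·k·n^2 − 105·k^2·n − 96·k·n − 168·k^2 + 140·n^3 + 245·k·n^2)·(8 − 4·k − n)    [distributive law]
= (404·n^2 + 611·k·n + 288·n + 504·k + 185·k·n^2 − 105·k^2·n − 168·k^2 + 140·n^3)·(8 − 4·k − n)    [combine like terms]
= 3232·n^2 − 1616·k·n^2 − 404·n^3 + 4888·k·n − 2444·k^2·n − 611·k·n^2 + 2304·n − 1152·k·n − 288·n^2 + 4032·k − 2016·k^2 − 504·k·n + 1480·k·n^2 − 740·k^2·n^2 − 185·k·n^3 − 840·k^2·n + 420·k^3·n + 105·k^2·n^2 − 1344·k^2 + 672·k^3 + 168·k^2·n + 1120·n^3 − 560·k·n^3 − 140·n^4    [distributive law]
= 2944·n^2 − 747·k·n^2 + 716·n^3 + 3232·k·n − 3116·k^2·n + 2304·n + 4032·k − 3360·k^2 − 635·k^2·n^2 − 745·k·n^3 + 420·k^3·n + 672·k^3 − 140·n^4    [combine like terms]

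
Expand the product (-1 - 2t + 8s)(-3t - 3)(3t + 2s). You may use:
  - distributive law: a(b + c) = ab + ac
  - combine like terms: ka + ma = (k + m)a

27t^2 - 54st + 9t + 6s + 18t^3 - 60st^2 - 48s^2t - 48s^2

(-1 - 2t + 8s)(-3t - 3)(3t + 2s)
= (3t + 3 + 6t^2 + 6t - 24st - 24s)(3t + 2s)    [distributive law]
= (9t + 3 + 6t^2 - 24st - 24s)(3t + 2s)    [combine like terms]
= 27t^2 + 18st + 9t + 6s + 18t^3 + 12st^2 - 72st^2 - 48s^2t - 72st - 48s^2    [distributive law]
= 27t^2 - 54st + 9t + 6s + 18t^3 - 60st^2 - 48s^2t - 48s^2    [combine like terms]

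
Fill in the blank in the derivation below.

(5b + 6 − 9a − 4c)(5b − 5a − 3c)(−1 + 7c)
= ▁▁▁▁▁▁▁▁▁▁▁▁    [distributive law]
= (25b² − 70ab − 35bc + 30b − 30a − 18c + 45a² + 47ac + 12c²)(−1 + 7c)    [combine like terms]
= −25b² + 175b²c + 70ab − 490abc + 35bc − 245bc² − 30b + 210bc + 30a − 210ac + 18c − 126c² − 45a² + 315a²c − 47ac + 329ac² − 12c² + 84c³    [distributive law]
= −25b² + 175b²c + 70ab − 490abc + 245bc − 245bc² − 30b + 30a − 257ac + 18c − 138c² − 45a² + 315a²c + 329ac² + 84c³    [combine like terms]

After distributive law, the bracketed line is:

(25b² − 25ab − 15bc + 30b − 30a − 18c − 45ab + 45a² + 27ac − 20bc + 20ac + 12c²)(−1 + 7c)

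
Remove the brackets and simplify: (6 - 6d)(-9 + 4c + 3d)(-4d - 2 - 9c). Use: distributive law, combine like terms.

72d + 108 + 438c - 696cd - 216c^2 - 252d^2 + 258cd^2 + 216c^2d + 72d^3

(6 - 6d)(-9 + 4c + 3d)(-4d - 2 - 9c)
= (-54 + 24c + 18d + 54d - 24cd - 18d^2)(-4d - 2 - 9c)    [distributive law]
= (-54 + 24c + 72d - 24cd - 18d^2)(-4d - 2 - 9c)    [combine like terms]
= 216d + 108 + 486c - 96cd - 48c - 216c^2 - 288d^2 - 144d - 648cd + 96cd^2 + 48cd + 216c^2d + 72d^3 + 36d^2 + 162cd^2    [distributive law]
= 72d + 108 + 438c - 696cd - 216c^2 - 252d^2 + 258cd^2 + 216c^2d + 72d^3    [combine like terms]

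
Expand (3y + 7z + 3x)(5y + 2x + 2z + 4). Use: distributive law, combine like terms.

15y^2 + 21xy + 41yz + 12y + 20xz + 14z^2 + 28z + 6x^2 + 12x

(3y + 7z + 3x)(5y + 2x + 2z + 4)
= 15y^2 + 6xy + 6yz + 12y + 35yz + 14xz + 14z^2 + 28z + 15xy + 6x^2 + 6xz + 12x    [distributive law]
= 15y^2 + 21xy + 41yz + 12y + 20xz + 14z^2 + 28z + 6x^2 + 12x    [combine like terms]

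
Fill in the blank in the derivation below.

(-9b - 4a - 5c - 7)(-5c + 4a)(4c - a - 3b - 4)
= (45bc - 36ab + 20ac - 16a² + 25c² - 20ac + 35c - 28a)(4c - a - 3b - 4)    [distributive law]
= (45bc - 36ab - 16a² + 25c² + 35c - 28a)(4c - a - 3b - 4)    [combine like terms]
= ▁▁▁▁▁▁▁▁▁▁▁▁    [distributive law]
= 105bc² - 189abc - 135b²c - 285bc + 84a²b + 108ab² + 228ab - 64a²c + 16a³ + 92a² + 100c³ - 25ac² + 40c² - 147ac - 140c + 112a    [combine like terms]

After distributive law, the bracketed line is:

180bc² - 45abc - 135b²c - 180bc - 144abc + 36a²b + 108ab² + 144ab - 64a²c + 16a³ + 48a²b + 64a² + 100c³ - 25ac² - 75bc² - 100c² + 140c² - 35ac - 105bc - 140c - 112ac + 28a² + 84ab + 112a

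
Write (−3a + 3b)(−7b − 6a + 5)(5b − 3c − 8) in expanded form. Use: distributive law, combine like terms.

15ab^2 − 9abc − 99ab + 90a^2b − 54a^2c − 144a^2 + 45ac + 120a − 105b^3 + 63b^2c + 243b^2 − 45bc − 120b

(−3a + 3b)(−7b − 6a + 5)(5b − 3c − 8)
= (21ab + 18a^2 − 15a − 21b^2 − 18ab + 15b)(5b − 3c − 8)    [distributive law]
= (3ab + 18a^2 − 15a − 21b^2 + 15b)(5b − 3c − 8)    [combine like terms]
= 15ab^2 − 9abc − 24ab + 90a^2b − 54a^2c − 144a^2 − 75ab + 45ac + 120a − 105b^3 + 63b^2c + 168b^2 + 75b^2 − 45bc − 120b    [distributive law]
= 15ab^2 − 9abc − 99ab + 90a^2b − 54a^2c − 144a^2 + 45ac + 120a − 105b^3 + 63b^2c + 243b^2 − 45bc − 120b    [combine like terms]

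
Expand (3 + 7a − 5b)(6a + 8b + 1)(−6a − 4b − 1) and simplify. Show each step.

(3 + 7a − 5b)(6a + 8b + 1)(−6a − 4b − 1)
= (18a + 24b + 3 + 42a^2 + 56ab + 7a − 30ab − 40b^2 − 5b)(−6a − 4b − 1)    [distributive law]
= (25a + 19b + 3 + 42a^2 + 26ab − 40b^2)(−6a − 4b − 1)    [combine like terms]
= −150a^2 − 100ab − 25a − 114ab − 76b^2 − 19b − 18a − 12b − 3 − 252a^3 − 168a^2b − 42a^2 − 156a^2b − 104ab^2 − 26ab + 240ab^2 + 160b^3 + 40b^2    [distributive law]
= −192a^2 − 240ab − 43a − 36b^2 − 31b − 3 − 252a^3 − 324a^2b + 136ab^2 + 160b^3    [combine like terms]

−192a^2 − 240ab − 43a − 36b^2 − 31b − 3 − 252a^3 − 324a^2b + 136ab^2 + 160b^3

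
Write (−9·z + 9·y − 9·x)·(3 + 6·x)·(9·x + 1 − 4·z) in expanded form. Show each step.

(−9·z + 9·y − 9·x)·(3 + 6·x)·(9·x + 1 − 4·z)
= (−27·z − 54·x·z + 27·y + 54·x·y − 27·x − 54·x²)·(9·x + 1 − 4·z)    [distributive law]
= −243·x·z − 27·z + 108·z² − 486·x²·z − 54·x·z + 216·x·z² + 243·x·y + 27·y − 108·y·z + 486·x²·y + 54·x·y − 216·x·y·z − 243·x² − 27·x + 108·x·z − 486·x³ − 54·x² + 216·x²·z    [distributive law]
= −189·x·z − 27·z + 108·z² − 270·x²·z + 216·x·z² + 297·x·y + 27·y − 108·y·z + 486·x²·y − 216·x·y·z − 297·x² − 27·x − 486·x³    [combine like terms]

−189·x·z − 27·z + 108·z² − 270·x²·z + 216·x·z² + 297·x·y + 27·y − 108·y·z + 486·x²·y − 216·x·y·z − 297·x² − 27·x − 486·x³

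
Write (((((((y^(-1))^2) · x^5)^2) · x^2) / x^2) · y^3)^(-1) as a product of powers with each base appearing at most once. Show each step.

(((((((y^(-1))^2) · x^5)^2) · x^2) / x^2) · y^3)^(-1)
= (((((((y^(-1))^2) · x^5)^2) · x^2) / x^2)^(-1)) · ((y^3)^(-1))    [power of a product]
= (((((((y^(-1))^2) · x^5)^2) · x^2)^(-1)) / ((x^2)^(-1))) · ((y^3)^(-1))    [power of a quotient]
= (((((((y^(-1))^2) · x^5)^2)^(-1)) · ((x^2)^(-1))) / ((x^2)^(-1))) · ((y^3)^(-1))    [power of a product]
= ((((((y^(-1))^2) · x^5)^(-2)) · ((x^2)^(-1))) / ((x^2)^(-1))) · ((y^3)^(-1))    [power of a power]
= ((((((y^(-1))^2)^(-2)) · ((x^5)^(-2))) · ((x^2)^(-1))) / ((x^2)^(-1))) · ((y^3)^(-1))    [power of a product]
= (((((y^(-1))^(-4)) · ((x^5)^(-2))) · ((x^2)^(-1))) / ((x^2)^(-1))) · ((y^3)^(-1))    [power of a power]
= (((y^4 · ((x^5)^(-2))) · ((x^2)^(-1))) / ((x^2)^(-1))) · ((y^3)^(-1))    [power of a power]
= (((y^4 · x^(-10)) · ((x^2)^(-1))) / ((x^2)^(-1))) · ((y^3)^(-1))    [power of a power]
= (((y^4 · x^(-10)) · x^(-2)) / ((x^2)^(-1))) · ((y^3)^(-1))    [power of a power]
= (((y^4 · x^(-10)) · x^(-2)) / x^(-2)) · ((y^3)^(-1))    [power of a power]
= (((y^4 · x^(-10)) · x^(-2)) / x^(-2)) · y^(-3)    [power of a power]
= x^(-10)·y    [quotient of powers; product of powers]

x^(-10)·y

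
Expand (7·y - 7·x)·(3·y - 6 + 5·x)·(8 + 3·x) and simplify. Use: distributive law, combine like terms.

168·y^2 + 63·x·y^2 - 336·y - 14·x·y + 42·x^2·y + 336·x - 154·x^2 - 105·x^3

(7·y - 7·x)·(3·y - 6 + 5·x)·(8 + 3·x)
= (21·y^2 - 42·y + 35·x·y - 21·x·y + 42·x - 35·x^2)·(8 + 3·x)    [distributive law]
= (21·y^2 - 42·y + 14·x·y + 42·x - 35·x^2)·(8 + 3·x)    [combine like terms]
= 168·y^2 + 63·x·y^2 - 336·y - 126·x·y + 112·x·y + 42·x^2·y + 336·x + 126·x^2 - 280·x^2 - 105·x^3    [distributive law]
= 168·y^2 + 63·x·y^2 - 336·y - 14·x·y + 42·x^2·y + 336·x - 154·x^2 - 105·x^3    [combine like terms]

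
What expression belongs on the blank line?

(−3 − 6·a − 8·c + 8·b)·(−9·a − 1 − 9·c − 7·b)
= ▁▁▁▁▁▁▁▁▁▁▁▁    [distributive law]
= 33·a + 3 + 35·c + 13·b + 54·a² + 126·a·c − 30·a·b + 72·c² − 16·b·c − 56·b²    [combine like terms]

Applying distributive law to the line above:

27·a + 3 + 27·c + 21·b + 54·a² + 6·a + 54·a·c + 42·a·b + 72·a·c + 8·c + 72·c² + 56·b·c − 72·a·b − 8·b − 72·b·c − 56·b²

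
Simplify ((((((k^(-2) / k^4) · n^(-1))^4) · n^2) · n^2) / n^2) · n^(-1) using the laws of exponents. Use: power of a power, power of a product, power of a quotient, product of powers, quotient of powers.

k^(-24)·n^(-3)

((((((k^(-2) / k^4) · n^(-1))^4) · n^2) · n^2) / n^2) · n^(-1)
= ((((((k^(-2) / k^4)^4) · ((n^(-1))^4)) · n^2) · n^2) / n^2) · n^(-1)    [power of a product]
= (((((((k^(-2))^4) / ((k^4)^4)) · ((n^(-1))^4)) · n^2) · n^2) / n^2) · n^(-1)    [power of a quotient]
= (((((k^(-8) / ((k^4)^4)) · ((n^(-1))^4)) · n^2) · n^2) / n^2) · n^(-1)    [power of a power]
= (((((k^(-8) / k^16) · ((n^(-1))^4)) · n^2) · n^2) / n^2) · n^(-1)    [power of a power]
= ((((k^(-24) · ((n^(-1))^4)) · n^2) · n^2) / n^2) · n^(-1)    [quotient of powers]
= ((((k^(-24) · n^(-4)) · n^2) · n^2) / n^2) · n^(-1)    [power of a power]
= k^(-24)·n^(-3)    [quotient of powers; product of powers]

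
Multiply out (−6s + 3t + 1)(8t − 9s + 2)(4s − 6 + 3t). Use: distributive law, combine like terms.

−138s²t + 443st − 129st² + 216s³ − 408s² + 134s − 102t² + 72t³ − 78t − 12

(−6s + 3t + 1)(8t − 9s + 2)(4s − 6 + 3t)
= (−48st + 54s² − 12s + 24t² − 27st + 6t + 8t − 9s + 2)(4s − 6 + 3t)    [distributive law]
= (−75st + 54s² − 21s + 24t² + 14t + 2)(4s − 6 + 3t)    [combine like terms]
= −300s²t + 450st − 225st² + 216s³ − 324s² + 162s²t − 84s² + 126s − 63st + 96st² − 144t² + 72t³ + 56st − 84t + 42t² + 8s − 12 + 6t    [distributive law]
= −138s²t + 443st − 129st² + 216s³ − 408s² + 134s − 102t² + 72t³ − 78t − 12    [combine like terms]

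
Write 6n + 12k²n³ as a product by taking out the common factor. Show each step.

6n + 12k²n³
= 6(n + 2k²n³)    [factor out 6]
= 6n(1 + 2k²n²)    [factor out n]

6n(1 + 2k²n²)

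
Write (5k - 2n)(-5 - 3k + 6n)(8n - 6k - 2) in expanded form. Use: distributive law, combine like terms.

-332kn + 180k^2 + 50k - 336k^2n + 90k^3 + 360kn^2 + 104n^2 - 20n - 96n^3

(5k - 2n)(-5 - 3k + 6n)(8n - 6k - 2)
= (-25k - 15k^2 + 30kn + 10n + 6kn - 12n^2)(8n - 6k - 2)    [distributive law]
= (-25k - 15k^2 + 36kn + 10n - 12n^2)(8n - 6k - 2)    [combine like terms]
= -200kn + 150k^2 + 50k - 120k^2n + 90k^3 + 30k^2 + 288kn^2 - 216k^2n - 72kn + 80n^2 - 60kn - 20n - 96n^3 + 72kn^2 + 24n^2    [distributive law]
= -332kn + 180k^2 + 50k - 336k^2n + 90k^3 + 360kn^2 + 104n^2 - 20n - 96n^3    [combine like terms]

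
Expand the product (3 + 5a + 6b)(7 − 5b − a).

21 + 27b + 32a − 31ab − 5a^2 − 30b^2

(3 + 5a + 6b)(7 − 5b − a)
= 21 − 15b − 3a + 35a − 25ab − 5a^2 + 42b − 30b^2 − 6ab    [distributive law]
= 21 + 27b + 32a − 31ab − 5a^2 − 30b^2    [combine like terms]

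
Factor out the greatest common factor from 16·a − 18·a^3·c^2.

2·a(8 − 9·a^2·c^2)

16·a − 18·a^3·c^2
= 2(8·a − 9·a^3·c^2)    [factor out 2]
= 2·a(8 − 9·a^2·c^2)    [factor out a]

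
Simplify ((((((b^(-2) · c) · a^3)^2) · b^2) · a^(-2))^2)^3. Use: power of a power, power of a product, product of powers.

a^24b^(-12)c^12

((((((b^(-2) · c) · a^3)^2) · b^2) · a^(-2))^2)^3
= (((((b^(-2) · c) · a^3)^2) · b^2) · a^(-2))^6    [power of a power]
= (((((b^(-2) · c) · a^3)^2) · b^2)^6) · ((a^(-2))^6)    [power of a product]
= (((((b^(-2) · c) · a^3)^2)^6) · ((b^2)^6)) · ((a^(-2))^6)    [power of a product]
= ((((b^(-2) · c) · a^3)^12) · ((b^2)^6)) · ((a^(-2))^6)    [power of a power]
= ((((b^(-2) · c)^12) · ((a^3)^12)) · ((b^2)^6)) · ((a^(-2))^6)    [power of a product]
= (((((b^(-2))^12) · (c^12)) · ((a^3)^12)) · ((b^2)^6)) · ((a^(-2))^6)    [power of a product]
= (((b^(-24) · (c^12)) · ((a^3)^12)) · ((b^2)^6)) · ((a^(-2))^6)    [power of a power]
= (((b^(-24) · c^12) · a^36) · ((b^2)^6)) · ((a^(-2))^6)    [power of a power]
= (((b^(-24) · c^12) · a^36) · b^12) · ((a^(-2))^6)    [power of a power]
= (((b^(-24) · c^12) · a^36) · b^12) · a^(-12)    [power of a power]
= a^24b^(-12)c^12    [product of powers]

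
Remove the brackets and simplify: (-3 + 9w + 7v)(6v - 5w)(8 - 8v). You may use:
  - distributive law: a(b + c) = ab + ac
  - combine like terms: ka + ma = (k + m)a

-144v + 480v^2 + 120w + 32vw - 152v^2w - 360w^2 + 360vw^2 - 336v^3

(-3 + 9w + 7v)(6v - 5w)(8 - 8v)
= (-18v + 15w + 54vw - 45w^2 + 42v^2 - 35vw)(8 - 8v)    [distributive law]
= (-18v + 15w + 19vw - 45w^2 + 42v^2)(8 - 8v)    [combine like terms]
= -144v + 144v^2 + 120w - 120vw + 152vw - 152v^2w - 360w^2 + 360vw^2 + 336v^2 - 336v^3    [distributive law]
= -144v + 480v^2 + 120w + 32vw - 152v^2w - 360w^2 + 360vw^2 - 336v^3    [combine like terms]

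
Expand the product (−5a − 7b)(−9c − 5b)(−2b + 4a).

162abc + 180a²c + 90ab² + 100a²b − 126b²c − 70b³

(−5a − 7b)(−9c − 5b)(−2b + 4a)
= (45ac + 25ab + 63bc + 35b²)(−2b + 4a)    [distributive law]
= −90abc + 180a²c − 50ab² + 100a²b − 126b²c + 252abc − 70b³ + 140ab²    [distributive law]
= 162abc + 180a²c + 90ab² + 100a²b − 126b²c − 70b³    [combine like terms]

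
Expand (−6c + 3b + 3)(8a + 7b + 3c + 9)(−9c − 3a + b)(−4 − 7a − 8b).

(−6c + 3b + 3)(8a + 7b + 3c + 9)(−9c − 3a + b)(−4 − 7a − 8b)
= (−48ac − 42bc − 18c^2 − 54c + 24ab + 21b^2 + 9bc + 27b + 24a + 21b + 9c + 27)(−9c − 3a + b)(−4 − 7a − 8b)    [distributive law]
= (−48ac − 33bc − 18c^2 − 45c + 24ab + 21b^2 + 48b + 24a + 27)(−9c − 3a + b)(−4 − 7a − 8b)    [combine like terms]
= (432ac^2 + 144a^2c − 48abc + 297bc^2 + 99abc − 33b^2c + 162c^3 + 54ac^2 − 18bc^2 + 405c^2 + 135ac − 45bc − 216abc − 72a^2b + 24ab^2 − 189b^2c − 63ab^2 + 21b^3 − 432bc − 144ab + 48b^2 − 216ac − 72a^2 + 24ab − 243c − 81a + 27b)(−4 − 7a − 8b)    [distributive law]
= (486ac^2 + 144a^2c − 165abc + 279bc^2 − 222b^2c + 162c^3 + 405c^2 − 81ac − 477bc − 72a^2b − 39ab^2 + 21b^3 − 120ab + 48b^2 − 72a^2 − 243c − 81a + 27b)(−4 − 7a − 8b)    [combine like terms]
= −1944ac^2 − 3402a^2c^2 − 3888abc^2 − 576a^2c − 1008a^3c − 1152a^2bc + 660abc + 1155a^2bc + 1320ab^2c − 1116bc^2 − 1953abc^2 − 2232b^2c^2 + 888b^2c + 1554ab^2c + 1776b^3c − 648c^3 − 1134ac^3 − 1296bc^3 − 1620c^2 − 2835ac^2 − 3240bc^2 + 324ac + 567a^2c + 648abc + 1908bc + 3339abc + 3816b^2c + 288a^2b + 504a^3b + 576a^2b^2 + 156ab^2 + 273a^2b^2 + 312ab^3 − 84b^3 − 147ab^3 − 168b^4 + 480ab + 840a^2b + 960ab^2 − 192b^2 − 336ab^2 − 384b^3 + 288a^2 + 504a^3 + 576a^2b + 972c + 1701ac + 1944bc + 324a + 567a^2 + 648ab − 108b − 189ab − 216b^2    [distributive law]
= −4779ac^2 − 3402a^2c^2 − 5841abc^2 − 9a^2c − 1008a^3c + 3a^2bc + 4647abc + 2874ab^2c − 4356bc^2 − 2232b^2c^2 + 4704b^2c + 1776b^3c − 648c^3 − 1134ac^3 − 1296bc^3 − 1620c^2 + 2025ac + 3852bc + 1704a^2b + 504a^3b + 849a^2b^2 + 780ab^2 + 165ab^3 − 468b^3 − 168b^4 + 939ab − 408b^2 + 855a^2 + 504a^3 + 972c + 324a − 108b    [combine like terms]

−4779ac^2 − 3402a^2c^2 − 5841abc^2 − 9a^2c − 1008a^3c + 3a^2bc + 4647abc + 2874ab^2c − 4356bc^2 − 2232b^2c^2 + 4704b^2c + 1776b^3c − 648c^3 − 1134ac^3 − 1296bc^3 − 1620c^2 + 2025ac + 3852bc + 1704a^2b + 504a^3b + 849a^2b^2 + 780ab^2 + 165ab^3 − 468b^3 − 168b^4 + 939ab − 408b^2 + 855a^2 + 504a^3 + 972c + 324a − 108b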